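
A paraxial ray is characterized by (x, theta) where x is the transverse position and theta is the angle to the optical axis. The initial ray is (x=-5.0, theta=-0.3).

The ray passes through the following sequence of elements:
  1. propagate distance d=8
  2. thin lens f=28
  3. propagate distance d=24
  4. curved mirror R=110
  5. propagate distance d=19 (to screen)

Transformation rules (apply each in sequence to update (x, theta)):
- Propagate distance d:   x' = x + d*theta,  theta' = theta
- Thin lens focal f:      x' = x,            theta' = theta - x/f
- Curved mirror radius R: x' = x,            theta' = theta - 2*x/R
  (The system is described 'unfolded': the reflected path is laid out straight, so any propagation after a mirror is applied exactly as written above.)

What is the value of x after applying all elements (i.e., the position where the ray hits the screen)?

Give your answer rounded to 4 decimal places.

Answer: -6.0832

Derivation:
Initial: x=-5.0000 theta=-0.3000
After 1 (propagate distance d=8): x=-7.4000 theta=-0.3000
After 2 (thin lens f=28): x=-7.4000 theta=-1/28 (≈-0.0357)
After 3 (propagate distance d=24): x=-289/35 (≈-8.2571) theta=-1/28 (≈-0.0357)
After 4 (curved mirror R=110): x=-289/35 (≈-8.2571) theta=881/7700 (≈0.1144)
After 5 (propagate distance d=19 (to screen)): x=-46841/7700 (≈-6.0832) theta=881/7700 (≈0.1144)
Rounded to 4 decimal places: x = -6.0832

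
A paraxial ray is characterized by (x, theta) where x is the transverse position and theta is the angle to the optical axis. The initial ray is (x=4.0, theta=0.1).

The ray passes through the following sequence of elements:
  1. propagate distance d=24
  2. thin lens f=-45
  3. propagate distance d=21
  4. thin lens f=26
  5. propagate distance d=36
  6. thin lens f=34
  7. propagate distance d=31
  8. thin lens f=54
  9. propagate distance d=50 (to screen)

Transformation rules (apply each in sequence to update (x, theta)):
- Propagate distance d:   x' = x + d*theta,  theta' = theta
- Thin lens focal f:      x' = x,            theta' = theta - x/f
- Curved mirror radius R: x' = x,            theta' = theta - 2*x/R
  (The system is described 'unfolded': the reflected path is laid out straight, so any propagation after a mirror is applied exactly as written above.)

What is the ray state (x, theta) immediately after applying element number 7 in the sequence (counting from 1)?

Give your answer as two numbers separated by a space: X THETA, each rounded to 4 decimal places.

Answer: -5.8072 -0.3261

Derivation:
Initial: x=4.0000 theta=0.1000
After 1 (propagate distance d=24): x=6.4000 theta=0.1000
After 2 (thin lens f=-45): x=6.4000 theta=109/450 (≈0.2422)
After 3 (propagate distance d=21): x=1723/150 (≈11.4867) theta=109/450 (≈0.2422)
After 4 (thin lens f=26): x=1723/150 (≈11.4867) theta=-467/2340 (≈-0.1996)
After 5 (propagate distance d=36): x=8389/1950 (≈4.3021) theta=-467/2340 (≈-0.1996)
After 6 (thin lens f=34): x=8389/1950 (≈4.3021) theta=-32431/99450 (≈-0.3261)
After 7 (propagate distance d=31): x=-288761/49725 (≈-5.8072) theta=-32431/99450 (≈-0.3261)
Rounded to 4 decimal places: x = -5.8072, theta = -0.3261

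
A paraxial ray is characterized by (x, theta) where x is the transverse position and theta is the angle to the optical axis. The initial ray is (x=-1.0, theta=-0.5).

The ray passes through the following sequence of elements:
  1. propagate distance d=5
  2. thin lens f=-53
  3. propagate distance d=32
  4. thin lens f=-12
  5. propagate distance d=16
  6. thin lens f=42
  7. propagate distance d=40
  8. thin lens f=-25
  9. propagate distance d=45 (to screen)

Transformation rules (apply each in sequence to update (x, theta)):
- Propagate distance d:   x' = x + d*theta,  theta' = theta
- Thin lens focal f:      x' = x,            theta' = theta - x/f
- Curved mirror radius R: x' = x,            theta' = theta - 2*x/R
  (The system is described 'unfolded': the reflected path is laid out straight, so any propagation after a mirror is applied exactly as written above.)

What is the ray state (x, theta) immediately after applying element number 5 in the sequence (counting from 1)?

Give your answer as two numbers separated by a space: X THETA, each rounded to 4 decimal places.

Answer: -59.4874 -2.3671

Derivation:
Initial: x=-1.0000 theta=-0.5000
After 1 (propagate distance d=5): x=-3.5000 theta=-0.5000
After 2 (thin lens f=-53): x=-3.5000 theta=-30/53 (≈-0.5660)
After 3 (propagate distance d=32): x=-2291/106 (≈-21.6132) theta=-30/53 (≈-0.5660)
After 4 (thin lens f=-12): x=-2291/106 (≈-21.6132) theta=-3011/1272 (≈-2.3671)
After 5 (propagate distance d=16): x=-18917/318 (≈-59.4874) theta=-3011/1272 (≈-2.3671)
Rounded to 4 decimal places: x = -59.4874, theta = -2.3671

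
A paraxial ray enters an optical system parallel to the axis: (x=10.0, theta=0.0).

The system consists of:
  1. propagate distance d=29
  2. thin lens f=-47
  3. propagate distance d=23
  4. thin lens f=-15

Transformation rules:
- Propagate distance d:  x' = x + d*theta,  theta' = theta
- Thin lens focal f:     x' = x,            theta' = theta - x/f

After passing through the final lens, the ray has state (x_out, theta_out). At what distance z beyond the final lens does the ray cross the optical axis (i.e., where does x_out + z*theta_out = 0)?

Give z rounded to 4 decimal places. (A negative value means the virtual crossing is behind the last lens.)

Initial: x=10.0000 theta=0.0000
After 1 (propagate distance d=29): x=10.0000 theta=0.0000
After 2 (thin lens f=-47): x=10.0000 theta=10/47 (≈0.2128)
After 3 (propagate distance d=23): x=700/47 (≈14.8936) theta=10/47 (≈0.2128)
After 4 (thin lens f=-15): x=700/47 (≈14.8936) theta=170/141 (≈1.2057)
z_focus = -x_out/theta_out = -(700/47)/(170/141) = -210/17 ≈ -12.3529
Rounded to 4 decimal places: z = -12.3529

Answer: -12.3529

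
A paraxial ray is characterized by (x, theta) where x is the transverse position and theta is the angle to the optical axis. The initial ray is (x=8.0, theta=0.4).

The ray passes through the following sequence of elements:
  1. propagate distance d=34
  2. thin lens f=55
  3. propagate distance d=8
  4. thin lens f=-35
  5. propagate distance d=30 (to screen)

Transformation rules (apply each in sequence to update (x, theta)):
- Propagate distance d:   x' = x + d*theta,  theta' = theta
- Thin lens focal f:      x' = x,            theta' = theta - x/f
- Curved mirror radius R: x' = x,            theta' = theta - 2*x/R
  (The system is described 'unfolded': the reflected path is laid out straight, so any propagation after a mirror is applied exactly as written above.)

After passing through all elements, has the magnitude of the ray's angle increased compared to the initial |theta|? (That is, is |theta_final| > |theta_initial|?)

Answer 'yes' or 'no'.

Answer: yes

Derivation:
Initial: x=8.0000 theta=0.4000
After 1 (propagate distance d=34): x=21.6000 theta=0.4000
After 2 (thin lens f=55): x=21.6000 theta=2/275 (≈0.0073)
After 3 (propagate distance d=8): x=5956/275 (≈21.6582) theta=2/275 (≈0.0073)
After 4 (thin lens f=-35): x=5956/275 (≈21.6582) theta=6026/9625 (≈0.6261)
After 5 (propagate distance d=30 (to screen)): x=77848/1925 (≈40.4405) theta=6026/9625 (≈0.6261)
|theta_initial|=0.4000 |theta_final|=6026/9625 (≈0.6261) -> increased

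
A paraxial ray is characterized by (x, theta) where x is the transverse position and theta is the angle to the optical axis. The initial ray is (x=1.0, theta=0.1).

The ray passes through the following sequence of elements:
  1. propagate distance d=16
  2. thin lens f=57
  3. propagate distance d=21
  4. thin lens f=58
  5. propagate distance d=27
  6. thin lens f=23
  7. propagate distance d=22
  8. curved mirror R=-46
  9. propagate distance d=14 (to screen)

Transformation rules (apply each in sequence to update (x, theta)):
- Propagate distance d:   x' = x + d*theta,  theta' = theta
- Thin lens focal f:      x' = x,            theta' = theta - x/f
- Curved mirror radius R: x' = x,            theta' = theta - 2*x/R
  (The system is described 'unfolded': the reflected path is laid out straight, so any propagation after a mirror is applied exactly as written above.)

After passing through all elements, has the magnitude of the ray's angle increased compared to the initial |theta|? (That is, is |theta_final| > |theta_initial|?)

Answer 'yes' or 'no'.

Initial: x=1.0000 theta=0.1000
After 1 (propagate distance d=16): x=2.6000 theta=0.1000
After 2 (thin lens f=57): x=2.6000 theta=31/570 (≈0.0544)
After 3 (propagate distance d=21): x=711/190 (≈3.7421) theta=31/570 (≈0.0544)
After 4 (thin lens f=58): x=711/190 (≈3.7421) theta=-67/6612 (≈-0.0101)
After 5 (propagate distance d=27): x=38223/11020 (≈3.4685) theta=-67/6612 (≈-0.0101)
After 6 (thin lens f=23): x=38223/11020 (≈3.4685) theta=-61187/380190 (≈-0.1609)
After 7 (propagate distance d=22): x=-54841/760380 (≈-0.0721) theta=-61187/380190 (≈-0.1609)
After 8 (curved mirror R=-46): x=-54841/760380 (≈-0.0721) theta=-956481/5829580 (≈-0.1641)
After 9 (propagate distance d=14 (to screen)): x=-8286709/3497748 (≈-2.3692) theta=-956481/5829580 (≈-0.1641)
|theta_initial|=0.1000 |theta_final|=956481/5829580 (≈0.1641) -> increased

Answer: yes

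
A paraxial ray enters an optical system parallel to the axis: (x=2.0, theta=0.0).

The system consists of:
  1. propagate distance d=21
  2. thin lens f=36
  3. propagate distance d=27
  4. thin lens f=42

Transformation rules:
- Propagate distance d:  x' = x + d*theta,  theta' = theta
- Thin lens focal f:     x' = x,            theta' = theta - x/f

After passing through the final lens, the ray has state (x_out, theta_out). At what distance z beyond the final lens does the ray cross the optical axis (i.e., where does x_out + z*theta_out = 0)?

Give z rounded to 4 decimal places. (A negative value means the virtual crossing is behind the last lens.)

Initial: x=2.0000 theta=0.0000
After 1 (propagate distance d=21): x=2.0000 theta=0.0000
After 2 (thin lens f=36): x=2.0000 theta=-1/18 (≈-0.0556)
After 3 (propagate distance d=27): x=0.5000 theta=-1/18 (≈-0.0556)
After 4 (thin lens f=42): x=0.5000 theta=-17/252 (≈-0.0675)
z_focus = -x_out/theta_out = -(0.5000)/(-17/252) = 126/17 ≈ 7.4118
Rounded to 4 decimal places: z = 7.4118

Answer: 7.4118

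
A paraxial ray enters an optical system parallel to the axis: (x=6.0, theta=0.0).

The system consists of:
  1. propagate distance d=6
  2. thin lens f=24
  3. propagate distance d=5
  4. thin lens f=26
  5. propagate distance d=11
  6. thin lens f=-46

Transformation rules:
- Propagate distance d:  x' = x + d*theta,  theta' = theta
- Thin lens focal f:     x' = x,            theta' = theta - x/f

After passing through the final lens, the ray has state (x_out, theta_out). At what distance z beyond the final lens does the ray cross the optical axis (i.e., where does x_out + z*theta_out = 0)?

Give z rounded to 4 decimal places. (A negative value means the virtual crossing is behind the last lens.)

Initial: x=6.0000 theta=0.0000
After 1 (propagate distance d=6): x=6.0000 theta=0.0000
After 2 (thin lens f=24): x=6.0000 theta=-0.2500
After 3 (propagate distance d=5): x=4.7500 theta=-0.2500
After 4 (thin lens f=26): x=4.7500 theta=-45/104 (≈-0.4327)
After 5 (propagate distance d=11): x=-1/104 (≈-0.0096) theta=-45/104 (≈-0.4327)
After 6 (thin lens f=-46): x=-1/104 (≈-0.0096) theta=-2071/4784 (≈-0.4329)
z_focus = -x_out/theta_out = -(-1/104)/(-2071/4784) = -46/2071 ≈ -0.0222
Rounded to 4 decimal places: z = -0.0222

Answer: -0.0222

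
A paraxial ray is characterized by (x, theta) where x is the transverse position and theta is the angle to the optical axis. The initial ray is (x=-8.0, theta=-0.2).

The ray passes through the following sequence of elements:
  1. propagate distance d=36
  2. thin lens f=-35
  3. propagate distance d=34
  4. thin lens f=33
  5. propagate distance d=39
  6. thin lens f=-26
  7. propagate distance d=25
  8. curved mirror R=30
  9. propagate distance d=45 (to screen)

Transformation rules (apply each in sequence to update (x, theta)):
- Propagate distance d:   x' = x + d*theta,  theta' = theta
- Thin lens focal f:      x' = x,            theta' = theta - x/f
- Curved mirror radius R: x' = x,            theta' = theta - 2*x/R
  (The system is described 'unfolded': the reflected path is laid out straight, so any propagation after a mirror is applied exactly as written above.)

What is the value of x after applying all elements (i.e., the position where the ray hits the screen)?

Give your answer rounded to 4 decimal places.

Answer: 37.1774

Derivation:
Initial: x=-8.0000 theta=-0.2000
After 1 (propagate distance d=36): x=-15.2000 theta=-0.2000
After 2 (thin lens f=-35): x=-15.2000 theta=-111/175 (≈-0.6343)
After 3 (propagate distance d=34): x=-6434/175 (≈-36.7657) theta=-111/175 (≈-0.6343)
After 4 (thin lens f=33): x=-6434/175 (≈-36.7657) theta=2771/5775 (≈0.4798)
After 5 (propagate distance d=39): x=-34751/1925 (≈-18.0525) theta=2771/5775 (≈0.4798)
After 6 (thin lens f=-26): x=-34751/1925 (≈-18.0525) theta=-4601/21450 (≈-0.2145)
After 7 (propagate distance d=25): x=-3515753/150150 (≈-23.4149) theta=-4601/21450 (≈-0.2145)
After 8 (curved mirror R=30): x=-3515753/150150 (≈-23.4149) theta=1516324/1126125 (≈1.3465)
After 9 (propagate distance d=45 (to screen)): x=5582191/150150 (≈37.1774) theta=1516324/1126125 (≈1.3465)
Rounded to 4 decimal places: x = 37.1774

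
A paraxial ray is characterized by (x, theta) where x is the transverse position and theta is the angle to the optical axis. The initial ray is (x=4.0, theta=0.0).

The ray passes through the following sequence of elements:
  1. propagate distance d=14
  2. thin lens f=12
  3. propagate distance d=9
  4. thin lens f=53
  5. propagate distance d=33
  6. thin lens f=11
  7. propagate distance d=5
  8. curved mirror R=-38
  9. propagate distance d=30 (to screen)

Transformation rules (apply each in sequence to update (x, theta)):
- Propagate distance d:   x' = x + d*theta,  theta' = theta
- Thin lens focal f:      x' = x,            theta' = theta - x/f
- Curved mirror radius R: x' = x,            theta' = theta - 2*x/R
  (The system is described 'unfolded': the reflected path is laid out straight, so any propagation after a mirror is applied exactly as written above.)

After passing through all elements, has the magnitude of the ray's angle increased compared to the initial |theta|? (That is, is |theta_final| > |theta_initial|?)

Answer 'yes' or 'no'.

Answer: yes

Derivation:
Initial: x=4.0000 theta=0.0000
After 1 (propagate distance d=14): x=4.0000 theta=0.0000
After 2 (thin lens f=12): x=4.0000 theta=-1/3 (≈-0.3333)
After 3 (propagate distance d=9): x=1.0000 theta=-1/3 (≈-0.3333)
After 4 (thin lens f=53): x=1.0000 theta=-56/159 (≈-0.3522)
After 5 (propagate distance d=33): x=-563/53 (≈-10.6226) theta=-56/159 (≈-0.3522)
After 6 (thin lens f=11): x=-563/53 (≈-10.6226) theta=1073/1749 (≈0.6135)
After 7 (propagate distance d=5): x=-13214/1749 (≈-7.5552) theta=1073/1749 (≈0.6135)
After 8 (curved mirror R=-38): x=-13214/1749 (≈-7.5552) theta=2391/11077 (≈0.2159)
After 9 (propagate distance d=30 (to screen)): x=-35876/33231 (≈-1.0796) theta=2391/11077 (≈0.2159)
|theta_initial|=0.0000 |theta_final|=2391/11077 (≈0.2159) -> increased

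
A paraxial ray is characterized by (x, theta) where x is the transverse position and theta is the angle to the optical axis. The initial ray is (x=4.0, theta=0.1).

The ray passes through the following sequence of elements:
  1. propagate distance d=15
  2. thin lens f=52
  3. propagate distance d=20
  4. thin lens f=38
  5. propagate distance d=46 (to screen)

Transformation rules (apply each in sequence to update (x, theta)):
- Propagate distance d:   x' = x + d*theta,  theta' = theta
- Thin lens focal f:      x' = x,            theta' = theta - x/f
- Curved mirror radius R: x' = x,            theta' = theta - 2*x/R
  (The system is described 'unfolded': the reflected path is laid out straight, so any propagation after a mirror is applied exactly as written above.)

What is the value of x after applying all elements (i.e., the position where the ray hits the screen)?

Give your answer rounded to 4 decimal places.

Initial: x=4.0000 theta=0.1000
After 1 (propagate distance d=15): x=5.5000 theta=0.1000
After 2 (thin lens f=52): x=5.5000 theta=-3/520 (≈-0.0058)
After 3 (propagate distance d=20): x=70/13 (≈5.3846) theta=-3/520 (≈-0.0058)
After 4 (thin lens f=38): x=70/13 (≈5.3846) theta=-1457/9880 (≈-0.1475)
After 5 (propagate distance d=46 (to screen)): x=-6911/4940 (≈-1.3990) theta=-1457/9880 (≈-0.1475)
Rounded to 4 decimal places: x = -1.3990

Answer: -1.3990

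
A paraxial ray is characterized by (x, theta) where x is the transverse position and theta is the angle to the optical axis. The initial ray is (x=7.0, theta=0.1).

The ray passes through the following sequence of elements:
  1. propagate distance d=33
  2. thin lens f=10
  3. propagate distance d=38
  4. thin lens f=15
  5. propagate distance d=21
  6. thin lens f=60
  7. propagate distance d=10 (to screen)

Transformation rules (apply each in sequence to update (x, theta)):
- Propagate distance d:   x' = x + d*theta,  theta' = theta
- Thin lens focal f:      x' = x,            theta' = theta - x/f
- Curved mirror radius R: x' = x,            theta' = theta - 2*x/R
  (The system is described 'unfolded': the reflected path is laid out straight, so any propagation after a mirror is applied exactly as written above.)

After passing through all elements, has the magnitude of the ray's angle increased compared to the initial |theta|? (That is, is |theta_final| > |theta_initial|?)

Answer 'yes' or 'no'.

Initial: x=7.0000 theta=0.1000
After 1 (propagate distance d=33): x=10.3000 theta=0.1000
After 2 (thin lens f=10): x=10.3000 theta=-0.9300
After 3 (propagate distance d=38): x=-25.0400 theta=-0.9300
After 4 (thin lens f=15): x=-25.0400 theta=1109/1500 (≈0.7393)
After 5 (propagate distance d=21): x=-9.5140 theta=1109/1500 (≈0.7393)
After 6 (thin lens f=60): x=-9.5140 theta=0.8979
After 7 (propagate distance d=10 (to screen)): x=-0.5350 theta=0.8979
|theta_initial|=0.1000 |theta_final|=0.8979 -> increased

Answer: yes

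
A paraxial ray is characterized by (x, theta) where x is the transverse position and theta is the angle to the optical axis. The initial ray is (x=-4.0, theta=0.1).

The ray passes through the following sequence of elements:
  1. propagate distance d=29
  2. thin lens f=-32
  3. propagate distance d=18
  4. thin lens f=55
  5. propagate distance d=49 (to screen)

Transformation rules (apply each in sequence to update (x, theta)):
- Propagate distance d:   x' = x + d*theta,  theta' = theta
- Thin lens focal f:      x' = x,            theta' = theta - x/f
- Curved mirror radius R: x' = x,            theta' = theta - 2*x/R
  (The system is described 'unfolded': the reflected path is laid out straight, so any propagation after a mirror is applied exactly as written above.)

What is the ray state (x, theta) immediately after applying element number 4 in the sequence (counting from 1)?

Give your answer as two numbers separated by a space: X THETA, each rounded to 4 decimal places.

Initial: x=-4.0000 theta=0.1000
After 1 (propagate distance d=29): x=-1.1000 theta=0.1000
After 2 (thin lens f=-32): x=-1.1000 theta=21/320 (≈0.0656)
After 3 (propagate distance d=18): x=13/160 (≈0.0813) theta=21/320 (≈0.0656)
After 4 (thin lens f=55): x=13/160 (≈0.0813) theta=1129/17600 (≈0.0641)
Rounded to 4 decimal places: x = 0.0813, theta = 0.0641

Answer: 0.0813 0.0641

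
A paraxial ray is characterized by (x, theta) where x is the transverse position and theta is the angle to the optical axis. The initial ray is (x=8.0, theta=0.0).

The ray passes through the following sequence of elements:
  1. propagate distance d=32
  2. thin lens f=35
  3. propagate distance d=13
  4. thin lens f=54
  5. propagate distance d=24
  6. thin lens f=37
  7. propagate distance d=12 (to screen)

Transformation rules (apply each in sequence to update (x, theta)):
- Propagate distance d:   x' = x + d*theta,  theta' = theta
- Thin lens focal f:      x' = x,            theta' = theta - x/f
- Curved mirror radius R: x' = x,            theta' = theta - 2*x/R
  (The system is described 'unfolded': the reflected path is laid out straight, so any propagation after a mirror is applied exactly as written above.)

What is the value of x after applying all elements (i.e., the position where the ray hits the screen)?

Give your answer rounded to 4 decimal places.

Initial: x=8.0000 theta=0.0000
After 1 (propagate distance d=32): x=8.0000 theta=0.0000
After 2 (thin lens f=35): x=8.0000 theta=-8/35 (≈-0.2286)
After 3 (propagate distance d=13): x=176/35 (≈5.0286) theta=-8/35 (≈-0.2286)
After 4 (thin lens f=54): x=176/35 (≈5.0286) theta=-304/945 (≈-0.3217)
After 5 (propagate distance d=24): x=-848/315 (≈-2.6921) theta=-304/945 (≈-0.3217)
After 6 (thin lens f=37): x=-848/315 (≈-2.6921) theta=-8704/34965 (≈-0.2489)
After 7 (propagate distance d=12 (to screen)): x=-3152/555 (≈-5.6793) theta=-8704/34965 (≈-0.2489)
Rounded to 4 decimal places: x = -5.6793

Answer: -5.6793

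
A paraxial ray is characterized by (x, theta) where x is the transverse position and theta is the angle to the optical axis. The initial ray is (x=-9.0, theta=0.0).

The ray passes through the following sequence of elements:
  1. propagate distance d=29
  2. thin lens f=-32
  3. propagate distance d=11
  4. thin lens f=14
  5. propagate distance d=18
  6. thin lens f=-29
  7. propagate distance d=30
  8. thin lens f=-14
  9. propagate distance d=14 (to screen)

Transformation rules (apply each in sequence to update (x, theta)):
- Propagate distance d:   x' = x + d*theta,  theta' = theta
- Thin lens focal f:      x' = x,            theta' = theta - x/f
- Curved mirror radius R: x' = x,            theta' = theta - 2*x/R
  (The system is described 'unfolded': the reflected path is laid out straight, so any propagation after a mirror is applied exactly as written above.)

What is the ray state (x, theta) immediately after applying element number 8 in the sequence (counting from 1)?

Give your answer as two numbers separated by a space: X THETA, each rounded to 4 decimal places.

Answer: 14.2080 1.5420

Derivation:
Initial: x=-9.0000 theta=0.0000
After 1 (propagate distance d=29): x=-9.0000 theta=0.0000
After 2 (thin lens f=-32): x=-9.0000 theta=-9/32 (≈-0.2813)
After 3 (propagate distance d=11): x=-387/32 (≈-12.0938) theta=-9/32 (≈-0.2813)
After 4 (thin lens f=14): x=-387/32 (≈-12.0938) theta=261/448 (≈0.5826)
After 5 (propagate distance d=18): x=-45/28 (≈-1.6071) theta=261/448 (≈0.5826)
After 6 (thin lens f=-29): x=-45/28 (≈-1.6071) theta=6849/12992 (≈0.5272)
After 7 (propagate distance d=30): x=13185/928 (≈14.2080) theta=6849/12992 (≈0.5272)
After 8 (thin lens f=-14): x=13185/928 (≈14.2080) theta=1431/928 (≈1.5420)
Rounded to 4 decimal places: x = 14.2080, theta = 1.5420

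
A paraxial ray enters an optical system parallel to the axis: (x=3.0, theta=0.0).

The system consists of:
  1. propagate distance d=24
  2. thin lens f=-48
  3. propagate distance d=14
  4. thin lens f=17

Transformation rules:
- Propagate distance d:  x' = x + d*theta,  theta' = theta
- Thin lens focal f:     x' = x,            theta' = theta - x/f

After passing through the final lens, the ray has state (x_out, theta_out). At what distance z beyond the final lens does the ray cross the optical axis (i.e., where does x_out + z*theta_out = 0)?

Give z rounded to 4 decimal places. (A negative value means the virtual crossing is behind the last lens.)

Answer: 23.4222

Derivation:
Initial: x=3.0000 theta=0.0000
After 1 (propagate distance d=24): x=3.0000 theta=0.0000
After 2 (thin lens f=-48): x=3.0000 theta=0.0625
After 3 (propagate distance d=14): x=3.8750 theta=0.0625
After 4 (thin lens f=17): x=3.8750 theta=-45/272 (≈-0.1654)
z_focus = -x_out/theta_out = -(3.8750)/(-45/272) = 1054/45 ≈ 23.4222
Rounded to 4 decimal places: z = 23.4222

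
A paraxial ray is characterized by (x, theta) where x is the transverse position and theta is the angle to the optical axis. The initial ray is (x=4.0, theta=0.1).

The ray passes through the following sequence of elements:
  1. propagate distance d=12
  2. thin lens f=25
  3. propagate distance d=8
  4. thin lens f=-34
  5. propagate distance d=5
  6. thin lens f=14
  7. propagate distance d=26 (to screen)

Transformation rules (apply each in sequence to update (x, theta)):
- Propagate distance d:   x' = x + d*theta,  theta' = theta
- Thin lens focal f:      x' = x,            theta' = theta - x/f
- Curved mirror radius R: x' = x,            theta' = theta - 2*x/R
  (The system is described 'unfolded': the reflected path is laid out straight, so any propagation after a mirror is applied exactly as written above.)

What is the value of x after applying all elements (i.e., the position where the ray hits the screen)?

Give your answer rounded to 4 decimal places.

Initial: x=4.0000 theta=0.1000
After 1 (propagate distance d=12): x=5.2000 theta=0.1000
After 2 (thin lens f=25): x=5.2000 theta=-0.1080
After 3 (propagate distance d=8): x=4.3360 theta=-0.1080
After 4 (thin lens f=-34): x=4.3360 theta=83/4250 (≈0.0195)
After 5 (propagate distance d=5): x=18843/4250 (≈4.4336) theta=83/4250 (≈0.0195)
After 6 (thin lens f=14): x=18843/4250 (≈4.4336) theta=-17681/59500 (≈-0.2972)
After 7 (propagate distance d=26 (to screen)): x=-48976/14875 (≈-3.2925) theta=-17681/59500 (≈-0.2972)
Rounded to 4 decimal places: x = -3.2925

Answer: -3.2925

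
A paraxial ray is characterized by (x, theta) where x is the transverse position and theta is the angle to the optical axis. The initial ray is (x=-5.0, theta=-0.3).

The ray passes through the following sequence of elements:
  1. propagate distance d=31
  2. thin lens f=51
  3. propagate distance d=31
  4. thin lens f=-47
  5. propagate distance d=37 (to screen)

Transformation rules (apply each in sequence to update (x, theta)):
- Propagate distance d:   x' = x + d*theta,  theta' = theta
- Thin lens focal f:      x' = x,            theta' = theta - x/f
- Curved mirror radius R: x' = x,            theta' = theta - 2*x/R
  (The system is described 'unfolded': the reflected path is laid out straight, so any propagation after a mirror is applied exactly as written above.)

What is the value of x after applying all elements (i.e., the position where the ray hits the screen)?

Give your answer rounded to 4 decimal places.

Initial: x=-5.0000 theta=-0.3000
After 1 (propagate distance d=31): x=-14.3000 theta=-0.3000
After 2 (thin lens f=51): x=-14.3000 theta=-1/51 (≈-0.0196)
After 3 (propagate distance d=31): x=-7603/510 (≈-14.9078) theta=-1/51 (≈-0.0196)
After 4 (thin lens f=-47): x=-7603/510 (≈-14.9078) theta=-2691/7990 (≈-0.3368)
After 5 (propagate distance d=37 (to screen)): x=-328021/11985 (≈-27.3693) theta=-2691/7990 (≈-0.3368)
Rounded to 4 decimal places: x = -27.3693

Answer: -27.3693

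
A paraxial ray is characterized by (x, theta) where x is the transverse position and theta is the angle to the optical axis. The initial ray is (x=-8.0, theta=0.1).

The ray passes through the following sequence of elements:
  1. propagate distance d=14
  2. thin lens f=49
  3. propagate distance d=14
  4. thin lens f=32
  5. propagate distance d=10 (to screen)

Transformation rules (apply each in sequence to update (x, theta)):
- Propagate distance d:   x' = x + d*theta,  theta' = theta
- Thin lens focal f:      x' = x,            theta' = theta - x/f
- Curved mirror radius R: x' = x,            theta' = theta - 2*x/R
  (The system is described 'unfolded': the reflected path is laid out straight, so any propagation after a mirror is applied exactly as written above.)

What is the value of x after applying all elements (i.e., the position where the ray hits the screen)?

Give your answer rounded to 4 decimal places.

Answer: 0.0684

Derivation:
Initial: x=-8.0000 theta=0.1000
After 1 (propagate distance d=14): x=-6.6000 theta=0.1000
After 2 (thin lens f=49): x=-6.6000 theta=23/98 (≈0.2347)
After 3 (propagate distance d=14): x=-116/35 (≈-3.3143) theta=23/98 (≈0.2347)
After 4 (thin lens f=32): x=-116/35 (≈-3.3143) theta=663/1960 (≈0.3383)
After 5 (propagate distance d=10 (to screen)): x=67/980 (≈0.0684) theta=663/1960 (≈0.3383)
Rounded to 4 decimal places: x = 0.0684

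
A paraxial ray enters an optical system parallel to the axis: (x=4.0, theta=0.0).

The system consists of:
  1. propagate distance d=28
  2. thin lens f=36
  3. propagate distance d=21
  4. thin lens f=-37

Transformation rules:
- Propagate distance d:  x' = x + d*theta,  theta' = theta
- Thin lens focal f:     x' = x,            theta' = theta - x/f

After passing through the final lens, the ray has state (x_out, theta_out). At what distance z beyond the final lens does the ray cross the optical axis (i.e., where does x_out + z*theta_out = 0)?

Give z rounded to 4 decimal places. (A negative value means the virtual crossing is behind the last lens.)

Answer: 25.2273

Derivation:
Initial: x=4.0000 theta=0.0000
After 1 (propagate distance d=28): x=4.0000 theta=0.0000
After 2 (thin lens f=36): x=4.0000 theta=-1/9 (≈-0.1111)
After 3 (propagate distance d=21): x=5/3 (≈1.6667) theta=-1/9 (≈-0.1111)
After 4 (thin lens f=-37): x=5/3 (≈1.6667) theta=-22/333 (≈-0.0661)
z_focus = -x_out/theta_out = -(5/3)/(-22/333) = 555/22 ≈ 25.2273
Rounded to 4 decimal places: z = 25.2273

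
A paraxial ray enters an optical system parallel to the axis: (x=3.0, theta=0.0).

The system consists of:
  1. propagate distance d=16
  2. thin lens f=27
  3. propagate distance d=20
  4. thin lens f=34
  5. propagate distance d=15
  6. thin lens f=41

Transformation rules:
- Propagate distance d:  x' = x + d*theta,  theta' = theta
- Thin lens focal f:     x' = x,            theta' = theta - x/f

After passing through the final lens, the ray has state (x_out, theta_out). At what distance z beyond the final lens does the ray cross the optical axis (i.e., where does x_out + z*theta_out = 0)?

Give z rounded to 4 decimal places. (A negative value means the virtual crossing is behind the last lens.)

Answer: -11.8535

Derivation:
Initial: x=3.0000 theta=0.0000
After 1 (propagate distance d=16): x=3.0000 theta=0.0000
After 2 (thin lens f=27): x=3.0000 theta=-1/9 (≈-0.1111)
After 3 (propagate distance d=20): x=7/9 (≈0.7778) theta=-1/9 (≈-0.1111)
After 4 (thin lens f=34): x=7/9 (≈0.7778) theta=-41/306 (≈-0.1340)
After 5 (propagate distance d=15): x=-377/306 (≈-1.2320) theta=-41/306 (≈-0.1340)
After 6 (thin lens f=41): x=-377/306 (≈-1.2320) theta=-652/6273 (≈-0.1039)
z_focus = -x_out/theta_out = -(-377/306)/(-652/6273) = -15457/1304 ≈ -11.8535
Rounded to 4 decimal places: z = -11.8535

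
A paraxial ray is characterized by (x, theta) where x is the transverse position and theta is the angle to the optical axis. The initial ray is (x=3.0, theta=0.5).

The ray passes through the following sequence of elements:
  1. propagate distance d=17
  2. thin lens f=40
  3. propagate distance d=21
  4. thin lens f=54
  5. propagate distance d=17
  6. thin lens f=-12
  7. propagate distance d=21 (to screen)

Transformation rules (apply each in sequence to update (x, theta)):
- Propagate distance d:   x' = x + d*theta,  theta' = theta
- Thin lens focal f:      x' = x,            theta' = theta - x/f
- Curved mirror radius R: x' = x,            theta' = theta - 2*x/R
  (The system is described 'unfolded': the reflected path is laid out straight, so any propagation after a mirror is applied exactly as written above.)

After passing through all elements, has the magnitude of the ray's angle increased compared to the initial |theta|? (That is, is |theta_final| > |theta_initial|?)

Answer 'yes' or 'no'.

Initial: x=3.0000 theta=0.5000
After 1 (propagate distance d=17): x=11.5000 theta=0.5000
After 2 (thin lens f=40): x=11.5000 theta=0.2125
After 3 (propagate distance d=21): x=15.9625 theta=0.2125
After 4 (thin lens f=54): x=15.9625 theta=-359/4320 (≈-0.0831)
After 5 (propagate distance d=17): x=12571/864 (≈14.5498) theta=-359/4320 (≈-0.0831)
After 6 (thin lens f=-12): x=12571/864 (≈14.5498) theta=58547/51840 (≈1.1294)
After 7 (propagate distance d=21 (to screen)): x=661249/17280 (≈38.2667) theta=58547/51840 (≈1.1294)
|theta_initial|=0.5000 |theta_final|=58547/51840 (≈1.1294) -> increased

Answer: yes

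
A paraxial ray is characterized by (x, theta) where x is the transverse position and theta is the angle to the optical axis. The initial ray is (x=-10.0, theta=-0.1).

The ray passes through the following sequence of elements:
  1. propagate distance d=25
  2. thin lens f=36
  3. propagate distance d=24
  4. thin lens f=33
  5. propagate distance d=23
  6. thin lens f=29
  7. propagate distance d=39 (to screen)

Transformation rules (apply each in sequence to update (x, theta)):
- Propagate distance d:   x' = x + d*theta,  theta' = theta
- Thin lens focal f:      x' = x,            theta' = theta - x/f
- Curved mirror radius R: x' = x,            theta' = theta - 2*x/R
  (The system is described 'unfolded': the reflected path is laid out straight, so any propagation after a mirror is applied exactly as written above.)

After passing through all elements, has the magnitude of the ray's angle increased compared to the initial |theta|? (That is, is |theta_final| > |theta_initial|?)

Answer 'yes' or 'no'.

Initial: x=-10.0000 theta=-0.1000
After 1 (propagate distance d=25): x=-12.5000 theta=-0.1000
After 2 (thin lens f=36): x=-12.5000 theta=89/360 (≈0.2472)
After 3 (propagate distance d=24): x=-197/30 (≈-6.5667) theta=89/360 (≈0.2472)
After 4 (thin lens f=33): x=-197/30 (≈-6.5667) theta=589/1320 (≈0.4462)
After 5 (propagate distance d=23): x=4879/1320 (≈3.6962) theta=589/1320 (≈0.4462)
After 6 (thin lens f=29): x=4879/1320 (≈3.6962) theta=6101/19140 (≈0.3188)
After 7 (propagate distance d=39 (to screen)): x=617369/38280 (≈16.1277) theta=6101/19140 (≈0.3188)
|theta_initial|=0.1000 |theta_final|=6101/19140 (≈0.3188) -> increased

Answer: yes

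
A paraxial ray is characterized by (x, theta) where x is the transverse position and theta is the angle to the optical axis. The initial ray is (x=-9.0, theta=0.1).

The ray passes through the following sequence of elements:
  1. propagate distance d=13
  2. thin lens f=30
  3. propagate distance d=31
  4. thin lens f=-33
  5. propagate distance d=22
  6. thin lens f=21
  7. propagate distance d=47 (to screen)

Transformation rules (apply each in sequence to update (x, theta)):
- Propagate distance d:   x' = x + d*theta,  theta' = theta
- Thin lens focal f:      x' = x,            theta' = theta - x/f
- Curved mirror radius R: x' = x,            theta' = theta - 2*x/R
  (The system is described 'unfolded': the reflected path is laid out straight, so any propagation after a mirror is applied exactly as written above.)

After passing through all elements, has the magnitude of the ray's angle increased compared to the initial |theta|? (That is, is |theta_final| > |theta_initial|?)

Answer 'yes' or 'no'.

Answer: yes

Derivation:
Initial: x=-9.0000 theta=0.1000
After 1 (propagate distance d=13): x=-7.7000 theta=0.1000
After 2 (thin lens f=30): x=-7.7000 theta=107/300 (≈0.3567)
After 3 (propagate distance d=31): x=1007/300 (≈3.3567) theta=107/300 (≈0.3567)
After 4 (thin lens f=-33): x=1007/300 (≈3.3567) theta=2269/4950 (≈0.4584)
After 5 (propagate distance d=22): x=12097/900 (≈13.4411) theta=2269/4950 (≈0.4584)
After 6 (thin lens f=21): x=12097/900 (≈13.4411) theta=-37769/207900 (≈-0.1817)
After 7 (propagate distance d=47 (to screen)): x=254816/51975 (≈4.9027) theta=-37769/207900 (≈-0.1817)
|theta_initial|=0.1000 |theta_final|=37769/207900 (≈0.1817) -> increased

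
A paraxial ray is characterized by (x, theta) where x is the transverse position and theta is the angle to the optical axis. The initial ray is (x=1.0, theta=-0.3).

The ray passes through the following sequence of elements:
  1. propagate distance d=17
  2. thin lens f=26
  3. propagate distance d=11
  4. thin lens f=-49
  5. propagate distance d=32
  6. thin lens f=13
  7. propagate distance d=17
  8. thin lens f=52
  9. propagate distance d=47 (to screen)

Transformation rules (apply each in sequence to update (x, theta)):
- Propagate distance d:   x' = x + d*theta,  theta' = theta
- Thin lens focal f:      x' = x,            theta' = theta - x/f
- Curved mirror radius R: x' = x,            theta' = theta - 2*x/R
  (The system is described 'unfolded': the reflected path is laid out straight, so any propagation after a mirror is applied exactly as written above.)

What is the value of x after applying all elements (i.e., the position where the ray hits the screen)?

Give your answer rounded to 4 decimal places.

Answer: 38.1904

Derivation:
Initial: x=1.0000 theta=-0.3000
After 1 (propagate distance d=17): x=-4.1000 theta=-0.3000
After 2 (thin lens f=26): x=-4.1000 theta=-37/260 (≈-0.1423)
After 3 (propagate distance d=11): x=-1473/260 (≈-5.6654) theta=-37/260 (≈-0.1423)
After 4 (thin lens f=-49): x=-1473/260 (≈-5.6654) theta=-1643/6370 (≈-0.2579)
After 5 (propagate distance d=32): x=-177329/12740 (≈-13.9191) theta=-1643/6370 (≈-0.2579)
After 6 (thin lens f=13): x=-177329/12740 (≈-13.9191) theta=134611/165620 (≈0.8128)
After 7 (propagate distance d=17): x=-1689/16562 (≈-0.1020) theta=134611/165620 (≈0.8128)
After 8 (thin lens f=52): x=-1689/16562 (≈-0.1020) theta=3508331/4306120 (≈0.8147)
After 9 (propagate distance d=47 (to screen)): x=164452417/4306120 (≈38.1904) theta=3508331/4306120 (≈0.8147)
Rounded to 4 decimal places: x = 38.1904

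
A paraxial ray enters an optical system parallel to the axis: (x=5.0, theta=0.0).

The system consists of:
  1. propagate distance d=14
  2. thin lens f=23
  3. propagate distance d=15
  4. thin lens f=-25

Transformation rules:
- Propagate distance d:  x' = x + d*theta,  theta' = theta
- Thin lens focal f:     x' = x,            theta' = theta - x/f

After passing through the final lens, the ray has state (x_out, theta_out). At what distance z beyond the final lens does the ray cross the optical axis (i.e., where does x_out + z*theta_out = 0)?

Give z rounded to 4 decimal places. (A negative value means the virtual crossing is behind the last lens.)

Answer: 11.7647

Derivation:
Initial: x=5.0000 theta=0.0000
After 1 (propagate distance d=14): x=5.0000 theta=0.0000
After 2 (thin lens f=23): x=5.0000 theta=-5/23 (≈-0.2174)
After 3 (propagate distance d=15): x=40/23 (≈1.7391) theta=-5/23 (≈-0.2174)
After 4 (thin lens f=-25): x=40/23 (≈1.7391) theta=-17/115 (≈-0.1478)
z_focus = -x_out/theta_out = -(40/23)/(-17/115) = 200/17 ≈ 11.7647
Rounded to 4 decimal places: z = 11.7647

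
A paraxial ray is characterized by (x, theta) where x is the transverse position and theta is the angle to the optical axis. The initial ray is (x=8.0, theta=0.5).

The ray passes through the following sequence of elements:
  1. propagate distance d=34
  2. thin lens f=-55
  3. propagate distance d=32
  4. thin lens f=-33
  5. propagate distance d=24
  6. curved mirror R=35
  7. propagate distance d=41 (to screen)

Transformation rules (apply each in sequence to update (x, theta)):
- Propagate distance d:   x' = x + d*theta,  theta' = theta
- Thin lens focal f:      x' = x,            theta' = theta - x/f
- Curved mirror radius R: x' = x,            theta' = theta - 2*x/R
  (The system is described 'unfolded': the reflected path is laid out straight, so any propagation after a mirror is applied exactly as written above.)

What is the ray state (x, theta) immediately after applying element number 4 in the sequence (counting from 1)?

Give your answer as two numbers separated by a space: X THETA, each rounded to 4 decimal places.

Answer: 55.5455 2.6377

Derivation:
Initial: x=8.0000 theta=0.5000
After 1 (propagate distance d=34): x=25.0000 theta=0.5000
After 2 (thin lens f=-55): x=25.0000 theta=21/22 (≈0.9545)
After 3 (propagate distance d=32): x=611/11 (≈55.5455) theta=21/22 (≈0.9545)
After 4 (thin lens f=-33): x=611/11 (≈55.5455) theta=1915/726 (≈2.6377)
Rounded to 4 decimal places: x = 55.5455, theta = 2.6377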